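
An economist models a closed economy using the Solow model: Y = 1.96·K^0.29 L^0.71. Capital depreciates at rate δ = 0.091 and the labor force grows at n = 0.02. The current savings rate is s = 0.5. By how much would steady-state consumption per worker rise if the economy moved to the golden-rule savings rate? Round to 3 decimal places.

Break-even investment rate: n + δ = 0.02 + 0.091 = 0.111.
Current steady state (s = 0.5): k* = (0.5·1.96/0.111)^(1/0.71) ≈ 21.4911, y* = 1.96·21.4911^0.29 ≈ 4.7710, c* = (1−0.5)·4.7710 ≈ 2.3855.
Maximizing c = f(k) − (n+δ)·k gives f'(k) = n+δ, i.e. 0.29·1.96·k^(0.29−1) = 0.111, so k_gold = (0.29·1.96/0.111)^(1/0.71) ≈ 9.9783.
y_gold = 1.96·9.9783^0.29 ≈ 3.8193, c_gold = y_gold − 0.111·k_gold ≈ 2.7117.
Gain: Δc = 2.7117 − 2.3855 ≈ 0.3262.

Δc ≈ 0.326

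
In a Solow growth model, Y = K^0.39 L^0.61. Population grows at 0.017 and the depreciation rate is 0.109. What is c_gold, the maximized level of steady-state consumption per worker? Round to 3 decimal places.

c_gold ≈ 1.256

The effective depreciation rate is n + δ = 0.017 + 0.109 = 0.126.
At the golden rule the marginal product of capital equals n+δ: 0.39·k^(0.39−1) = 0.126. Solving, k_gold = (0.39/0.126)^(1/0.61) ≈ 6.3741.
y_gold = 6.3741^0.39 ≈ 2.0593.
c_gold = y_gold − (n+δ)·k_gold = 2.0593 − 0.126·6.3741 ≈ 1.2562.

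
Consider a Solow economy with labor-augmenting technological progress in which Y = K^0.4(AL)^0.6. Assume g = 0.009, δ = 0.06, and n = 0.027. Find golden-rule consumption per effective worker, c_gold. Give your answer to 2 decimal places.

c_gold ≈ 1.55

n + g + δ = 0.027 + 0.009 + 0.06 = 0.096.
Maximizing c = f(k) − (n+g+δ)·k gives f'(k) = n+g+δ, i.e. 0.4·k^(0.4−1) = 0.096, so k_gold = (0.4/0.096)^(1/0.6) ≈ 10.7890.
y_gold = 10.7890^0.4 ≈ 2.5894.
c_gold = y_gold − (n+g+δ)·k_gold = 2.5894 − 0.096·10.7890 ≈ 1.5536.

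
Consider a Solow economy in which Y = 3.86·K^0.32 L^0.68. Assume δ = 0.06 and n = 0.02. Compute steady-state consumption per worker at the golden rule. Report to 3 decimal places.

Capital per worker breaks even when investment replaces (n + δ)·k; here n + δ = 0.08.
At the golden rule the marginal product of capital equals n+δ: 0.32·3.86·k^(0.32−1) = 0.08. Solving, k_gold = (0.32·3.86/0.08)^(1/0.68) ≈ 55.9771.
y_gold = 3.86·55.9771^0.32 ≈ 13.9943.
c_gold = y_gold − (n+δ)·k_gold = 13.9943 − 0.08·55.9771 ≈ 9.5161.

c_gold ≈ 9.516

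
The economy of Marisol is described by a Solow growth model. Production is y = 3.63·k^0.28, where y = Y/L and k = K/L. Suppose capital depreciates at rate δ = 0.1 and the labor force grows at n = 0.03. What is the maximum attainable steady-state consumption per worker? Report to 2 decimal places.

The effective depreciation rate is n + δ = 0.03 + 0.1 = 0.13.
Golden rule sets MPK = n+δ: 0.28·3.63·k^(0.28−1) = 0.13, so k_gold = (0.28·3.63/0.13)^(1/0.72) ≈ 17.3959.
y_gold = 3.63·17.3959^0.28 ≈ 8.0767.
c_gold = y_gold − (n+δ)·k_gold = 8.0767 − 0.13·17.3959 ≈ 5.8152.

c_gold ≈ 5.82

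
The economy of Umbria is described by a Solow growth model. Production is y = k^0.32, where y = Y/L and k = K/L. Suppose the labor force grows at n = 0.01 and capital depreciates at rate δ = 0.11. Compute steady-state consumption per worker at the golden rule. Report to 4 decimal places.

Break-even investment rate: n + δ = 0.01 + 0.11 = 0.12.
Setting f'(k) = n+δ gives 0.32·k^(0.32−1) = 0.12, hence k_gold = (0.32/0.12)^(1/0.68) ≈ 4.2308.
y_gold = 4.2308^0.32 ≈ 1.5866.
c_gold = y_gold − (n+δ)·k_gold = 1.5866 − 0.12·4.2308 ≈ 1.0789.

c_gold ≈ 1.0789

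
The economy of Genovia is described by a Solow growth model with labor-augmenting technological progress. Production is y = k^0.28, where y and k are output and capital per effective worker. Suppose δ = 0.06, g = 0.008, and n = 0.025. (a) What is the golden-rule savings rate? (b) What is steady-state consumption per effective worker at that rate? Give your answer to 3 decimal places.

(a) s_gold = 0.280; (b) c_gold ≈ 1.105

n + g + δ = 0.025 + 0.008 + 0.06 = 0.093.
For Cobb-Douglas, s_gold equals capital's share: s_gold = 0.28.
Setting f'(k) = n+g+δ gives 0.28·k^(0.28−1) = 0.093, hence k_gold = (0.28/0.093)^(1/0.72) ≈ 4.6220.
y_gold = 4.6220^0.28 ≈ 1.5352; c_gold = (1−0.28)·y_gold ≈ 1.1053.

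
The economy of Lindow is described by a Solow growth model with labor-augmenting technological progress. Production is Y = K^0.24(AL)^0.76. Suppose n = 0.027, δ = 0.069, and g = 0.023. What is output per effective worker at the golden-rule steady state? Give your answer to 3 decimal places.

y_gold ≈ 1.248

Capital per effective worker breaks even when investment replaces (n + g + δ)·k; here n + g + δ = 0.119.
Setting f'(k) = n+g+δ gives 0.24·k^(0.24−1) = 0.119, hence k_gold = (0.24/0.119)^(1/0.76) ≈ 2.5169.
Output: y_gold = k_gold^0.24 = 2.5169^0.24 ≈ 1.2480.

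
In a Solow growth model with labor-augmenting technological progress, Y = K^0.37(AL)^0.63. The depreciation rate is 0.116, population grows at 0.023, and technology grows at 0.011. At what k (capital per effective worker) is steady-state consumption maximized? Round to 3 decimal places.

n + g + δ = 0.023 + 0.011 + 0.116 = 0.15.
At the golden rule the marginal product of capital equals n+g+δ: 0.37·k^(0.37−1) = 0.15. Solving, k_gold = (0.37/0.15)^(1/0.63) ≈ 4.1918.

k_gold ≈ 4.192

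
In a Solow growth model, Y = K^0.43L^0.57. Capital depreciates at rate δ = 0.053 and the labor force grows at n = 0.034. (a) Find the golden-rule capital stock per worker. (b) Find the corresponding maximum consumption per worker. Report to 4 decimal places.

The effective depreciation rate is n + δ = 0.034 + 0.053 = 0.087.
Maximizing c = f(k) − (n+δ)·k gives f'(k) = n+δ, i.e. 0.43·k^(0.43−1) = 0.087, so k_gold = (0.43/0.087)^(1/0.57) ≈ 16.4989.
y_gold = 16.4989^0.43 ≈ 3.3381; c_gold = y_gold − 0.087·k_gold ≈ 1.9027.

(a) k_gold ≈ 16.4989; (b) c_gold ≈ 1.9027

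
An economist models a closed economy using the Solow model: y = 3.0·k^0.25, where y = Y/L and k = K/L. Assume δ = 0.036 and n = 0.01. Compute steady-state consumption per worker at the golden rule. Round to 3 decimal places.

Capital per worker breaks even when investment replaces (n + δ)·k; here n + δ = 0.046.
Maximizing c = f(k) − (n+δ)·k gives f'(k) = n+δ, i.e. 0.25·3.0·k^(0.25−1) = 0.046, so k_gold = (0.25·3.0/0.046)^(1/0.75) ≈ 41.3432.
y_gold = 3.0·41.3432^0.25 ≈ 7.6072.
c_gold = y_gold − (n+δ)·k_gold = 7.6072 − 0.046·41.3432 ≈ 5.7054.

c_gold ≈ 5.705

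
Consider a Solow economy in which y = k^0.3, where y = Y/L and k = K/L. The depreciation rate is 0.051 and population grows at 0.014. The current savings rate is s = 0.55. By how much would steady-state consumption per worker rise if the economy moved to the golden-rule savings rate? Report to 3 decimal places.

Δc ≈ 0.224

Capital per worker breaks even when investment replaces (n + δ)·k; here n + δ = 0.065.
Current steady state (s = 0.55): k* = (0.55/0.065)^(1/0.7) ≈ 21.1314, y* = 21.1314^0.3 ≈ 2.4973, c* = (1−0.55)·2.4973 ≈ 1.1238.
Maximizing c = f(k) − (n+δ)·k gives f'(k) = n+δ, i.e. 0.3·k^(0.3−1) = 0.065, so k_gold = (0.3/0.065)^(1/0.7) ≈ 8.8893.
y_gold = 8.8893^0.3 ≈ 1.9260, c_gold = y_gold − 0.065·k_gold ≈ 1.3482.
Gain: Δc = 1.3482 − 1.1238 ≈ 0.2244.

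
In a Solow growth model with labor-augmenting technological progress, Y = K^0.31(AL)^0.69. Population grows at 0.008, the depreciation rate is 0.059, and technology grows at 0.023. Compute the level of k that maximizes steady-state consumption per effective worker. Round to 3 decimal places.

k_gold ≈ 6.004

n + g + δ = 0.008 + 0.023 + 0.059 = 0.09.
Setting f'(k) = n+g+δ gives 0.31·k^(0.31−1) = 0.09, hence k_gold = (0.31/0.09)^(1/0.69) ≈ 6.0039.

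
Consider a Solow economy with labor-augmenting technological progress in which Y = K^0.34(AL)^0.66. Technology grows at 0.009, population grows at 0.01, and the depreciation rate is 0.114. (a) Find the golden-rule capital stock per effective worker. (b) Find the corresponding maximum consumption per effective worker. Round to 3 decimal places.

(a) k_gold ≈ 4.146; (b) c_gold ≈ 1.070

Capital per effective worker breaks even when investment replaces (n + g + δ)·k; here n + g + δ = 0.133.
Setting f'(k) = n+g+δ gives 0.34·k^(0.34−1) = 0.133, hence k_gold = (0.34/0.133)^(1/0.66) ≈ 4.1459.
y_gold = 4.1459^0.34 ≈ 1.6218; c_gold = y_gold − 0.133·k_gold ≈ 1.0704.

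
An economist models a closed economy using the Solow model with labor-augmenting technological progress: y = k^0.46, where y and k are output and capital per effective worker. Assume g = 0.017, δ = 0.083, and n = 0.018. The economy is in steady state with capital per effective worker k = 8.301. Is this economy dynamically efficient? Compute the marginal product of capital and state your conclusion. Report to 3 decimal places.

dynamically efficient; MPK ≈ 0.147

Capital per effective worker breaks even when investment replaces (n + g + δ)·k; here n + g + δ = 0.118.
MPK = 0.46·k^(0.46−1) = 0.46·8.301^(-0.54) ≈ 0.1467.
MPK > 0.118, so the economy is dynamically efficient (under-saving).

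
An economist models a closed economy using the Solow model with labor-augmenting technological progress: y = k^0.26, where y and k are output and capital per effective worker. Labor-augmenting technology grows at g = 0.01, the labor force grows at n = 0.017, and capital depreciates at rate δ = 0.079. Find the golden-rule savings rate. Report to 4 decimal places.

s_gold = 0.2600

n + g + δ = 0.017 + 0.01 + 0.079 = 0.106.
At the golden rule MPK = n+g+δ, and in any Cobb-Douglas steady state s = (n+g+δ)·k/y = MPK·k/y = capital's share 0.26.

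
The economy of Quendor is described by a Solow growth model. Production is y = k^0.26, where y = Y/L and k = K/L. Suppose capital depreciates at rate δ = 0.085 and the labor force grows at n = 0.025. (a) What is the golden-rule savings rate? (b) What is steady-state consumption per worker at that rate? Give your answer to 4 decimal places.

(a) s_gold = 0.2600; (b) c_gold ≈ 1.0011

Capital per worker breaks even when investment replaces (n + δ)·k; here n + δ = 0.11.
For Cobb-Douglas, s_gold equals capital's share: s_gold = 0.26.
Maximizing c = f(k) − (n+δ)·k gives f'(k) = n+δ, i.e. 0.26·k^(0.26−1) = 0.11, so k_gold = (0.26/0.11)^(1/0.74) ≈ 3.1977.
y_gold = 3.1977^0.26 ≈ 1.3529; c_gold = (1−0.26)·y_gold ≈ 1.0011.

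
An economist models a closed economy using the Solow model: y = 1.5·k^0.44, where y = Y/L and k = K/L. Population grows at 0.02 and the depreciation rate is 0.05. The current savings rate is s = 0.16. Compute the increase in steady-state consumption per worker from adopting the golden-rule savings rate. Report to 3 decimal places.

Δc ≈ 1.579

The effective depreciation rate is n + δ = 0.02 + 0.05 = 0.07.
Current steady state (s = 0.16): k* = (0.16·1.5/0.07)^(1/0.56) ≈ 9.0273, y* = 1.5·9.0273^0.44 ≈ 3.9495, c* = (1−0.16)·3.9495 ≈ 3.3175.
Golden rule sets MPK = n+δ: 0.44·1.5·k^(0.44−1) = 0.07, so k_gold = (0.44·1.5/0.07)^(1/0.56) ≈ 54.9645.
y_gold = 1.5·54.9645^0.44 ≈ 8.7443, c_gold = y_gold − 0.07·k_gold ≈ 4.8968.
Gain: Δc = 4.8968 − 3.3175 ≈ 1.5793.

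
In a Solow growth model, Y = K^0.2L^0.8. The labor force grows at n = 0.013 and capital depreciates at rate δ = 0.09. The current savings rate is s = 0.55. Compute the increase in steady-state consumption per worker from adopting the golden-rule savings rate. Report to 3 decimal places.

Δc ≈ 0.260

The effective depreciation rate is n + δ = 0.013 + 0.09 = 0.103.
Current steady state (s = 0.55): k* = (0.55/0.103)^(1/0.8) ≈ 8.1172, y* = 8.1172^0.2 ≈ 1.5201, c* = (1−0.55)·1.5201 ≈ 0.6841.
At the golden rule the marginal product of capital equals n+δ: 0.2·k^(0.2−1) = 0.103. Solving, k_gold = (0.2/0.103)^(1/0.8) ≈ 2.2921.
y_gold = 2.2921^0.2 ≈ 1.1805, c_gold = y_gold − 0.103·k_gold ≈ 0.9444.
Gain: Δc = 0.9444 − 0.6841 ≈ 0.2603.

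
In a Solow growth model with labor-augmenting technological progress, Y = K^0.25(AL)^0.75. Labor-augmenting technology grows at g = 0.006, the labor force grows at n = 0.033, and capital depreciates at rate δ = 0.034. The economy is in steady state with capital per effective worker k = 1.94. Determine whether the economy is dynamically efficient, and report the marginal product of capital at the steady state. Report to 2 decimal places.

Break-even investment rate: n + g + δ = 0.033 + 0.006 + 0.034 = 0.073.
MPK = 0.25·k^(0.25−1) = 0.25·1.94^(-0.75) ≈ 0.1521.
MPK > 0.073, so the economy is dynamically efficient (under-saving).

dynamically efficient; MPK ≈ 0.15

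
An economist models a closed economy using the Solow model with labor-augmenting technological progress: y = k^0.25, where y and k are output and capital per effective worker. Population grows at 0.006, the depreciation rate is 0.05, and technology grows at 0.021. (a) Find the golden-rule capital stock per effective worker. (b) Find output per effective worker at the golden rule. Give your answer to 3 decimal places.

n + g + δ = 0.006 + 0.021 + 0.05 = 0.077.
At the golden rule the marginal product of capital equals n+g+δ: 0.25·k^(0.25−1) = 0.077. Solving, k_gold = (0.25/0.077)^(1/0.75) ≈ 4.8076.
y_gold = 4.8076^0.25 ≈ 1.4808.

(a) k_gold ≈ 4.808; (b) y_gold ≈ 1.481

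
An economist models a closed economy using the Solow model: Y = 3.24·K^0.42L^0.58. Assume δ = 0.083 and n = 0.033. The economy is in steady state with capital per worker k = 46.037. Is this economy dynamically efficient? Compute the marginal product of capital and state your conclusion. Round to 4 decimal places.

dynamically efficient; MPK ≈ 0.1476

Break-even investment rate: n + δ = 0.033 + 0.083 = 0.116.
MPK = 0.42·3.24·k^(0.42−1) = 0.42·3.24·46.037^(-0.58) ≈ 0.1476.
MPK > 0.116, so the economy is dynamically efficient (under-saving).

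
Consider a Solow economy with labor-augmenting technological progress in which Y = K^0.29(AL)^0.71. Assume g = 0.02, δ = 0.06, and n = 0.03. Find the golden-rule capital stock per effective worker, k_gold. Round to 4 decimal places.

Break-even investment rate: n + g + δ = 0.03 + 0.02 + 0.06 = 0.11.
At the golden rule the marginal product of capital equals n+g+δ: 0.29·k^(0.29−1) = 0.11. Solving, k_gold = (0.29/0.11)^(1/0.71) ≈ 3.9171.

k_gold ≈ 3.9171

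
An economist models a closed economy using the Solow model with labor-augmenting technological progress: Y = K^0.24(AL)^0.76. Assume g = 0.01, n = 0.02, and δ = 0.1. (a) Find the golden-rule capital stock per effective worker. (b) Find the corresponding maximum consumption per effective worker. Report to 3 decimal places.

(a) k_gold ≈ 2.241; (b) c_gold ≈ 0.922

n + g + δ = 0.02 + 0.01 + 0.1 = 0.13.
Setting f'(k) = n+g+δ gives 0.24·k^(0.24−1) = 0.13, hence k_gold = (0.24/0.13)^(1/0.76) ≈ 2.2405.
y_gold = 2.2405^0.24 ≈ 1.2136; c_gold = y_gold − 0.13·k_gold ≈ 0.9224.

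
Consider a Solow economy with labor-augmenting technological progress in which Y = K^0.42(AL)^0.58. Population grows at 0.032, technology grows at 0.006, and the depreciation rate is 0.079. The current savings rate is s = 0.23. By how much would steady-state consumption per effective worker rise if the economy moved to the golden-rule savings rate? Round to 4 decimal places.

Δc ≈ 0.2072

Capital per effective worker breaks even when investment replaces (n + g + δ)·k; here n + g + δ = 0.117.
Current steady state (s = 0.23): k* = (0.23/0.117)^(1/0.58) ≈ 3.2071, y* = 3.2071^0.42 ≈ 1.6314, c* = (1−0.23)·1.6314 ≈ 1.2562.
At the golden rule the marginal product of capital equals n+g+δ: 0.42·k^(0.42−1) = 0.117. Solving, k_gold = (0.42/0.117)^(1/0.58) ≈ 9.0574.
y_gold = 9.0574^0.42 ≈ 2.5231, c_gold = y_gold − 0.117·k_gold ≈ 1.4634.
Gain: Δc = 1.4634 − 1.2562 ≈ 0.2072.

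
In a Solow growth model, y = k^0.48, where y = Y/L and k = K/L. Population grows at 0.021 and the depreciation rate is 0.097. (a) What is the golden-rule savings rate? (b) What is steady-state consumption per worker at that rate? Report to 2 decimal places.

(a) s_gold = 0.48; (b) c_gold ≈ 1.90

The effective depreciation rate is n + δ = 0.021 + 0.097 = 0.118.
For Cobb-Douglas, s_gold equals capital's share: s_gold = 0.48.
Maximizing c = f(k) − (n+δ)·k gives f'(k) = n+δ, i.e. 0.48·k^(0.48−1) = 0.118, so k_gold = (0.48/0.118)^(1/0.52) ≈ 14.8540.
y_gold = 14.8540^0.48 ≈ 3.6516; c_gold = (1−0.48)·y_gold ≈ 1.8988.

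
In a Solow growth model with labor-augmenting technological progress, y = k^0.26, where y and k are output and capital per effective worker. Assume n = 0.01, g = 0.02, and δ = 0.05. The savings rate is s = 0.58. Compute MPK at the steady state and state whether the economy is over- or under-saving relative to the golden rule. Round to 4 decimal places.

n + g + δ = 0.01 + 0.02 + 0.05 = 0.08.
Steady-state k*: s·k^0.26 = 0.08·k gives k* = (0.58/0.08)^(1/0.74) ≈ 14.5418.
MPK = 0.26·14.5418^(-0.74) ≈ 0.0359.
MPK < n+g+δ = 0.08, so the economy is dynamically inefficient (over-saving).

over-saving; MPK ≈ 0.0359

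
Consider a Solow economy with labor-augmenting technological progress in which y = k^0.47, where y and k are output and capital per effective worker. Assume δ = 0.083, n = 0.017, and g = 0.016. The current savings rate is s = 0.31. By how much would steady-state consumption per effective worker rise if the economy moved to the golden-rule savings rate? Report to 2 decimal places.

Capital per effective worker breaks even when investment replaces (n + g + δ)·k; here n + g + δ = 0.116.
Current steady state (s = 0.31): k* = (0.31/0.116)^(1/0.53) ≈ 6.3897, y* = 6.3897^0.47 ≈ 2.3910, c* = (1−0.31)·2.3910 ≈ 1.6498.
At the golden rule the marginal product of capital equals n+g+δ: 0.47·k^(0.47−1) = 0.116. Solving, k_gold = (0.47/0.116)^(1/0.53) ≈ 14.0117.
y_gold = 14.0117^0.47 ≈ 3.4582, c_gold = y_gold − 0.116·k_gold ≈ 1.8328.
Gain: Δc = 1.8328 − 1.6498 ≈ 0.1831.

Δc ≈ 0.18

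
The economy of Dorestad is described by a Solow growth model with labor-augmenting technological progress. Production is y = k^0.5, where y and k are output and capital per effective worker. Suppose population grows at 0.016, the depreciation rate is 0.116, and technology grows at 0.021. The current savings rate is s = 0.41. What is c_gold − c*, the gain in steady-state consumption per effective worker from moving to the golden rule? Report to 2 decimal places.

Δc ≈ 0.05

Capital per effective worker breaks even when investment replaces (n + g + δ)·k; here n + g + δ = 0.153.
Current steady state (s = 0.41): k* = (0.41/0.153)^(1/0.5) ≈ 7.1810, y* = 7.1810^0.5 ≈ 2.6797, c* = (1−0.41)·2.6797 ≈ 1.5810.
Maximizing c = f(k) − (n+g+δ)·k gives f'(k) = n+g+δ, i.e. 0.5·k^(0.5−1) = 0.153, so k_gold = (0.5/0.153)^(1/0.5) ≈ 10.6797.
y_gold = 10.6797^0.5 ≈ 3.2680, c_gold = y_gold − 0.153·k_gold ≈ 1.6340.
Gain: Δc = 1.6340 − 1.5810 ≈ 0.0529.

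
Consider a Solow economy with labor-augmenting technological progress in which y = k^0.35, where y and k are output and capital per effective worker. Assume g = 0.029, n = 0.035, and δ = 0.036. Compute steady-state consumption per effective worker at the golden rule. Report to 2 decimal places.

Break-even investment rate: n + g + δ = 0.035 + 0.029 + 0.036 = 0.1.
At the golden rule the marginal product of capital equals n+g+δ: 0.35·k^(0.35−1) = 0.1. Solving, k_gold = (0.35/0.1)^(1/0.65) ≈ 6.8711.
y_gold = 6.8711^0.35 ≈ 1.9632.
c_gold = y_gold − (n+g+δ)·k_gold = 1.9632 − 0.1·6.8711 ≈ 1.2761.

c_gold ≈ 1.28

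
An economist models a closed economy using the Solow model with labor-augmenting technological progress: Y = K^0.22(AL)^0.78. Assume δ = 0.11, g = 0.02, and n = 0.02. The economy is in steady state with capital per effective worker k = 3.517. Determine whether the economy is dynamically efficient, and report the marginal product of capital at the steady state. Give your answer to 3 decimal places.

Break-even investment rate: n + g + δ = 0.02 + 0.02 + 0.11 = 0.15.
MPK = 0.22·k^(0.22−1) = 0.22·3.517^(-0.78) ≈ 0.0825.
MPK < 0.15, so the economy is dynamically inefficient (over-saving).

dynamically inefficient; MPK ≈ 0.082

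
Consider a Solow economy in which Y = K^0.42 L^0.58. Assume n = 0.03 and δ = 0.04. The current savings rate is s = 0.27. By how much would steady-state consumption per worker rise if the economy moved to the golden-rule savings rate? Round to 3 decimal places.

Break-even investment rate: n + δ = 0.03 + 0.04 = 0.07.
Current steady state (s = 0.27): k* = (0.27/0.07)^(1/0.58) ≈ 10.2519, y* = 10.2519^0.42 ≈ 2.6579, c* = (1−0.27)·2.6579 ≈ 1.9403.
Setting f'(k) = n+δ gives 0.42·k^(0.42−1) = 0.07, hence k_gold = (0.42/0.07)^(1/0.58) ≈ 21.9604.
y_gold = 21.9604^0.42 ≈ 3.6601, c_gold = y_gold − 0.07·k_gold ≈ 2.1228.
Gain: Δc = 2.1228 − 1.9403 ≈ 0.1826.

Δc ≈ 0.183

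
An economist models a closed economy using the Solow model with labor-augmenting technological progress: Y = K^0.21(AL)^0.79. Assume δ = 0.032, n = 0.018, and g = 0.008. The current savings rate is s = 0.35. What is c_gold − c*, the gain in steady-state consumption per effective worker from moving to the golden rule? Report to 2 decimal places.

Break-even investment rate: n + g + δ = 0.018 + 0.008 + 0.032 = 0.058.
Current steady state (s = 0.35): k* = (0.35/0.058)^(1/0.79) ≈ 9.7309, y* = 9.7309^0.21 ≈ 1.6125, c* = (1−0.35)·1.6125 ≈ 1.0482.
Maximizing c = f(k) − (n+g+δ)·k gives f'(k) = n+g+δ, i.e. 0.21·k^(0.21−1) = 0.058, so k_gold = (0.21/0.058)^(1/0.79) ≈ 5.0972.
y_gold = 5.0972^0.21 ≈ 1.4078, c_gold = y_gold − 0.058·k_gold ≈ 1.1122.
Gain: Δc = 1.1122 − 1.0482 ≈ 0.0640.

Δc ≈ 0.06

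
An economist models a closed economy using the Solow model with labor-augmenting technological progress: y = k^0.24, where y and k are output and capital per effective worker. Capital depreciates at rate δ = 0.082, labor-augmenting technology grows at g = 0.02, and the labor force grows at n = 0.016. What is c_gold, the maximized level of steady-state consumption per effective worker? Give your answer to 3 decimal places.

c_gold ≈ 0.951

Break-even investment rate: n + g + δ = 0.016 + 0.02 + 0.082 = 0.118.
Setting f'(k) = n+g+δ gives 0.24·k^(0.24−1) = 0.118, hence k_gold = (0.24/0.118)^(1/0.76) ≈ 2.5451.
y_gold = 2.5451^0.24 ≈ 1.2513.
c_gold = y_gold − (n+g+δ)·k_gold = 1.2513 − 0.118·2.5451 ≈ 0.9510.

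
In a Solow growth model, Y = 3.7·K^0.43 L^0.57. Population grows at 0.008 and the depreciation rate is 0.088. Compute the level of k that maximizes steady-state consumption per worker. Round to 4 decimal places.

k_gold ≈ 137.8150

Capital per worker breaks even when investment replaces (n + δ)·k; here n + δ = 0.096.
Maximizing c = f(k) − (n+δ)·k gives f'(k) = n+δ, i.e. 0.43·3.7·k^(0.43−1) = 0.096, so k_gold = (0.43·3.7/0.096)^(1/0.57) ≈ 137.8150.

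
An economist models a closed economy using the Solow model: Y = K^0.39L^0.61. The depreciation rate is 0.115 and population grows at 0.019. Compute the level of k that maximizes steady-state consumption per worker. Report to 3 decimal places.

The effective depreciation rate is n + δ = 0.019 + 0.115 = 0.134.
Setting f'(k) = n+δ gives 0.39·k^(0.39−1) = 0.134, hence k_gold = (0.39/0.134)^(1/0.61) ≈ 5.7622.

k_gold ≈ 5.762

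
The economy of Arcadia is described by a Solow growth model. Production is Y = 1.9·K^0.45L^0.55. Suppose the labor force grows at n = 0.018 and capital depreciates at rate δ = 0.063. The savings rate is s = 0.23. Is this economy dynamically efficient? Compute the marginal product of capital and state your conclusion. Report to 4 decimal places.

n + δ = 0.018 + 0.063 = 0.081.
Steady-state k*: s·A·k^0.45 = 0.081·k gives k* = (0.23·1.9/0.081)^(1/0.55) ≈ 21.4241.
MPK = 0.45·1.9·21.4241^(-0.55) ≈ 0.1585.
MPK > n+δ = 0.081, so the economy is dynamically efficient (under-saving).

dynamically efficient; MPK ≈ 0.1585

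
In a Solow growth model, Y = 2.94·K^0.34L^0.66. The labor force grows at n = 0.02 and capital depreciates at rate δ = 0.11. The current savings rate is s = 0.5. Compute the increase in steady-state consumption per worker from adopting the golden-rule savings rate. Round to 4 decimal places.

Capital per worker breaks even when investment replaces (n + δ)·k; here n + δ = 0.13.
Current steady state (s = 0.5): k* = (0.5·2.94/0.13)^(1/0.66) ≈ 39.4477, y* = 2.94·39.4477^0.34 ≈ 10.2564, c* = (1−0.5)·10.2564 ≈ 5.1282.
At the golden rule the marginal product of capital equals n+δ: 0.34·2.94·k^(0.34−1) = 0.13. Solving, k_gold = (0.34·2.94/0.13)^(1/0.66) ≈ 21.9911.
y_gold = 2.94·21.9911^0.34 ≈ 8.4084, c_gold = y_gold − 0.13·k_gold ≈ 5.5495.
Gain: Δc = 5.5495 − 5.1282 ≈ 0.4213.

Δc ≈ 0.4213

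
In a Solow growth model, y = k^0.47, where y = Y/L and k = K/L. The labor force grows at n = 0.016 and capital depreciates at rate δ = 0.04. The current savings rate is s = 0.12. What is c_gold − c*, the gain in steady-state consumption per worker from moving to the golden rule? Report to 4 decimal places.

Δc ≈ 1.7663

The effective depreciation rate is n + δ = 0.016 + 0.04 = 0.056.
Current steady state (s = 0.12): k* = (0.12/0.056)^(1/0.53) ≈ 4.2123, y* = 4.2123^0.47 ≈ 1.9657, c* = (1−0.12)·1.9657 ≈ 1.7298.
At the golden rule the marginal product of capital equals n+δ: 0.47·k^(0.47−1) = 0.056. Solving, k_gold = (0.47/0.056)^(1/0.53) ≈ 55.3638.
y_gold = 55.3638^0.47 ≈ 6.5965, c_gold = y_gold − 0.056·k_gold ≈ 3.4962.
Gain: Δc = 3.4962 − 1.7298 ≈ 1.7663.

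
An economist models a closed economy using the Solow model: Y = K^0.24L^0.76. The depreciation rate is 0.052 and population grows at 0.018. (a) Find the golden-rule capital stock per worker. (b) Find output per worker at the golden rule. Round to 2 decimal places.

(a) k_gold ≈ 5.06; (b) y_gold ≈ 1.48

Break-even investment rate: n + δ = 0.018 + 0.052 = 0.07.
Golden rule sets MPK = n+δ: 0.24·k^(0.24−1) = 0.07, so k_gold = (0.24/0.07)^(1/0.76) ≈ 5.0594.
y_gold = 5.0594^0.24 ≈ 1.4756.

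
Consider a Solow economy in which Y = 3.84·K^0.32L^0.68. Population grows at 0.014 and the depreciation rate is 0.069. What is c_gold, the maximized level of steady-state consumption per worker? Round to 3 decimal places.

Break-even investment rate: n + δ = 0.014 + 0.069 = 0.083.
Setting f'(k) = n+δ gives 0.32·3.84·k^(0.32−1) = 0.083, hence k_gold = (0.32·3.84/0.083)^(1/0.68) ≈ 52.6237.
y_gold = 3.84·52.6237^0.32 ≈ 13.6493.
c_gold = y_gold − (n+δ)·k_gold = 13.6493 − 0.083·52.6237 ≈ 9.2815.

c_gold ≈ 9.281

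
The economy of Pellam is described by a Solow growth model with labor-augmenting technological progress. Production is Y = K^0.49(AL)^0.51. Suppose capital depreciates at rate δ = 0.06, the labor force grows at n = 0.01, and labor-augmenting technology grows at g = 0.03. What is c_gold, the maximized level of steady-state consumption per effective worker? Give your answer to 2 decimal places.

Capital per effective worker breaks even when investment replaces (n + g + δ)·k; here n + g + δ = 0.1.
Setting f'(k) = n+g+δ gives 0.49·k^(0.49−1) = 0.1, hence k_gold = (0.49/0.1)^(1/0.51) ≈ 22.5593.
y_gold = 22.5593^0.49 ≈ 4.6039.
c_gold = y_gold − (n+g+δ)·k_gold = 4.6039 − 0.1·22.5593 ≈ 2.3480.

c_gold ≈ 2.35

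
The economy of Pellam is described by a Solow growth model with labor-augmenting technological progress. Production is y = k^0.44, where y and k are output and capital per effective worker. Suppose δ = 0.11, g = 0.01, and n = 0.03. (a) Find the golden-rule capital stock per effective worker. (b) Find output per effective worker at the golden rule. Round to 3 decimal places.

The effective depreciation rate is n + g + δ = 0.03 + 0.01 + 0.11 = 0.15.
Setting f'(k) = n+g+δ gives 0.44·k^(0.44−1) = 0.15, hence k_gold = (0.44/0.15)^(1/0.56) ≈ 6.8324.
y_gold = 6.8324^0.44 ≈ 2.3292.

(a) k_gold ≈ 6.832; (b) y_gold ≈ 2.329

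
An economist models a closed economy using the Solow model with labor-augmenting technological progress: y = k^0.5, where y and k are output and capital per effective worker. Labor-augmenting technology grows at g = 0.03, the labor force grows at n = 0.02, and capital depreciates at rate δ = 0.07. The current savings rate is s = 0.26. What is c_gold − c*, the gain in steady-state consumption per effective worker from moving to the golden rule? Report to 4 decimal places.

Δc ≈ 0.4800

The effective depreciation rate is n + g + δ = 0.02 + 0.03 + 0.07 = 0.12.
Current steady state (s = 0.26): k* = (0.26/0.12)^(1/0.5) ≈ 4.6944, y* = 4.6944^0.5 ≈ 2.1667, c* = (1−0.26)·2.1667 ≈ 1.6033.
At the golden rule the marginal product of capital equals n+g+δ: 0.5·k^(0.5−1) = 0.12. Solving, k_gold = (0.5/0.12)^(1/0.5) ≈ 17.3611.
y_gold = 17.3611^0.5 ≈ 4.1667, c_gold = y_gold − 0.12·k_gold ≈ 2.0833.
Gain: Δc = 2.0833 − 1.6033 ≈ 0.4800.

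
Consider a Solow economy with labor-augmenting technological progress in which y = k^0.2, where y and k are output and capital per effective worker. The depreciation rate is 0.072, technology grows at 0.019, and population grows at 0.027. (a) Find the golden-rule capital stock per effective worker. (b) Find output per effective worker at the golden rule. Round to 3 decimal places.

(a) k_gold ≈ 1.934; (b) y_gold ≈ 1.141

The effective depreciation rate is n + g + δ = 0.027 + 0.019 + 0.072 = 0.118.
At the golden rule the marginal product of capital equals n+g+δ: 0.2·k^(0.2−1) = 0.118. Solving, k_gold = (0.2/0.118)^(1/0.8) ≈ 1.9339.
y_gold = 1.9339^0.2 ≈ 1.1410.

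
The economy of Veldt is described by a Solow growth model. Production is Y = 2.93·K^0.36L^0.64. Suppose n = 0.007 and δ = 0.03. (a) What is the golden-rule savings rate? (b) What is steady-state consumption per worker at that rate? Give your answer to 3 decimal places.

(a) s_gold = 0.360; (b) c_gold ≈ 12.344

Capital per worker breaks even when investment replaces (n + δ)·k; here n + δ = 0.037.
For Cobb-Douglas, s_gold equals capital's share: s_gold = 0.36.
Maximizing c = f(k) − (n+δ)·k gives f'(k) = n+δ, i.e. 0.36·2.93·k^(0.36−1) = 0.037, so k_gold = (0.36·2.93/0.037)^(1/0.64) ≈ 187.6671.
y_gold = 2.93·187.6671^0.36 ≈ 19.2880; c_gold = (1−0.36)·y_gold ≈ 12.3443.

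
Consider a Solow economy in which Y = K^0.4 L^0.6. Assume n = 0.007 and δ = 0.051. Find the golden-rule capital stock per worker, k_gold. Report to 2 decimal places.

Capital per worker breaks even when investment replaces (n + δ)·k; here n + δ = 0.058.
Maximizing c = f(k) − (n+δ)·k gives f'(k) = n+δ, i.e. 0.4·k^(0.4−1) = 0.058, so k_gold = (0.4/0.058)^(1/0.6) ≈ 24.9873.

k_gold ≈ 24.99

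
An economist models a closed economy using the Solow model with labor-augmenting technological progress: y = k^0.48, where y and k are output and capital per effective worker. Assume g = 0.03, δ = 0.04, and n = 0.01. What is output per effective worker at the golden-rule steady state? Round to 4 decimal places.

y_gold ≈ 5.2275

The effective depreciation rate is n + g + δ = 0.01 + 0.03 + 0.04 = 0.08.
Golden rule sets MPK = n+g+δ: 0.48·k^(0.48−1) = 0.08, so k_gold = (0.48/0.08)^(1/0.52) ≈ 31.3650.
Output: y_gold = k_gold^0.48 = 31.3650^0.48 ≈ 5.2275.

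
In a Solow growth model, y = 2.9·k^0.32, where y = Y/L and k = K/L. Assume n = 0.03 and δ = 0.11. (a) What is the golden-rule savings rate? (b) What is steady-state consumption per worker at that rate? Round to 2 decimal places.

Capital per worker breaks even when investment replaces (n + δ)·k; here n + δ = 0.14.
For Cobb-Douglas, s_gold equals capital's share: s_gold = 0.32.
Maximizing c = f(k) − (n+δ)·k gives f'(k) = n+δ, i.e. 0.32·2.9·k^(0.32−1) = 0.14, so k_gold = (0.32·2.9/0.14)^(1/0.68) ≈ 16.1425.
y_gold = 2.9·16.1425^0.32 ≈ 7.0623; c_gold = (1−0.32)·y_gold ≈ 4.8024.

(a) s_gold = 0.32; (b) c_gold ≈ 4.80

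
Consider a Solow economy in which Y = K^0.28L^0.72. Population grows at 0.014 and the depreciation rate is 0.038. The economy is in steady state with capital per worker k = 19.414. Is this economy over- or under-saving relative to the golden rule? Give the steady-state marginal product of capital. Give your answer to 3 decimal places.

over-saving; MPK ≈ 0.033

The effective depreciation rate is n + δ = 0.014 + 0.038 = 0.052.
MPK = 0.28·k^(0.28−1) = 0.28·19.414^(-0.72) ≈ 0.0331.
MPK < 0.052, so the economy is dynamically inefficient (over-saving).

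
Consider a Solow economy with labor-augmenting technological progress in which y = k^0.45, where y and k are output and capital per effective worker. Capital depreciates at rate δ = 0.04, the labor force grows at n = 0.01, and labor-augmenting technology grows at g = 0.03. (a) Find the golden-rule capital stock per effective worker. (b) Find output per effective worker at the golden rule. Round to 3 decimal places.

(a) k_gold ≈ 23.113; (b) y_gold ≈ 4.109

The effective depreciation rate is n + g + δ = 0.01 + 0.03 + 0.04 = 0.08.
Golden rule sets MPK = n+g+δ: 0.45·k^(0.45−1) = 0.08, so k_gold = (0.45/0.08)^(1/0.55) ≈ 23.1132.
y_gold = 23.1132^0.45 ≈ 4.1090.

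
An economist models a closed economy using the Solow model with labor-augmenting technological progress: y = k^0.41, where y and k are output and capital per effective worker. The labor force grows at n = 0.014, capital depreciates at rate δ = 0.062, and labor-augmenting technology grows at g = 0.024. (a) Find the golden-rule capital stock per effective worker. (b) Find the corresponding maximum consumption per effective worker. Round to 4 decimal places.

(a) k_gold ≈ 10.9299; (b) c_gold ≈ 1.5728

Capital per effective worker breaks even when investment replaces (n + g + δ)·k; here n + g + δ = 0.1.
Setting f'(k) = n+g+δ gives 0.41·k^(0.41−1) = 0.1, hence k_gold = (0.41/0.1)^(1/0.59) ≈ 10.9299.
y_gold = 10.9299^0.41 ≈ 2.6658; c_gold = y_gold − 0.1·k_gold ≈ 1.5728.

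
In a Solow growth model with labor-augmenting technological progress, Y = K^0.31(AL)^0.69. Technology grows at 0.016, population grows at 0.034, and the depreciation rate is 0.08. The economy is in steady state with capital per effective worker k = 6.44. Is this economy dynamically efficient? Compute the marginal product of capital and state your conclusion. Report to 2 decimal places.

dynamically inefficient; MPK ≈ 0.09

The effective depreciation rate is n + g + δ = 0.034 + 0.016 + 0.08 = 0.13.
MPK = 0.31·k^(0.31−1) = 0.31·6.44^(-0.69) ≈ 0.0857.
MPK < 0.13, so the economy is dynamically inefficient (over-saving).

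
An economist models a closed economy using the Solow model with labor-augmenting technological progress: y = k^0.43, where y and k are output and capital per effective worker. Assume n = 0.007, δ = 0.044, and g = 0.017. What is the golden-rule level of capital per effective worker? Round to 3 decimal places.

k_gold ≈ 25.421

Break-even investment rate: n + g + δ = 0.007 + 0.017 + 0.044 = 0.068.
At the golden rule the marginal product of capital equals n+g+δ: 0.43·k^(0.43−1) = 0.068. Solving, k_gold = (0.43/0.068)^(1/0.57) ≈ 25.4210.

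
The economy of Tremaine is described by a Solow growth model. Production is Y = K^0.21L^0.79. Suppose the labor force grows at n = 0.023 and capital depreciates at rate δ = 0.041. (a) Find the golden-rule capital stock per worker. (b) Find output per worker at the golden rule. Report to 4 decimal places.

(a) k_gold ≈ 4.5000; (b) y_gold ≈ 1.3714

Capital per worker breaks even when investment replaces (n + δ)·k; here n + δ = 0.064.
Setting f'(k) = n+δ gives 0.21·k^(0.21−1) = 0.064, hence k_gold = (0.21/0.064)^(1/0.79) ≈ 4.5000.
y_gold = 4.5000^0.21 ≈ 1.3714.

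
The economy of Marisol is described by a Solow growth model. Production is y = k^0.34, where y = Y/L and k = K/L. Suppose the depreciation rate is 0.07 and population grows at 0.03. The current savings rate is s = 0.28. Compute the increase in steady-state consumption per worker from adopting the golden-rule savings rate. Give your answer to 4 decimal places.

n + δ = 0.03 + 0.07 = 0.1.
Current steady state (s = 0.28): k* = (0.28/0.1)^(1/0.66) ≈ 4.7590, y* = 4.7590^0.34 ≈ 1.6996, c* = (1−0.28)·1.6996 ≈ 1.2237.
At the golden rule the marginal product of capital equals n+δ: 0.34·k^(0.34−1) = 0.1. Solving, k_gold = (0.34/0.1)^(1/0.66) ≈ 6.3866.
y_gold = 6.3866^0.34 ≈ 1.8784, c_gold = y_gold − 0.1·k_gold ≈ 1.2398.
Gain: Δc = 1.2398 − 1.2237 ≈ 0.0160.

Δc ≈ 0.0160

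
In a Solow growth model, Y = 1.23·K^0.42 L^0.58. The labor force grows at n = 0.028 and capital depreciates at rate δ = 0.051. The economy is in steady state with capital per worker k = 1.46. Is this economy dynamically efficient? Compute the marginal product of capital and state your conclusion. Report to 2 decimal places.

dynamically efficient; MPK ≈ 0.41

The effective depreciation rate is n + δ = 0.028 + 0.051 = 0.079.
MPK = 0.42·1.23·k^(0.42−1) = 0.42·1.23·1.46^(-0.58) ≈ 0.4148.
MPK > 0.079, so the economy is dynamically efficient (under-saving).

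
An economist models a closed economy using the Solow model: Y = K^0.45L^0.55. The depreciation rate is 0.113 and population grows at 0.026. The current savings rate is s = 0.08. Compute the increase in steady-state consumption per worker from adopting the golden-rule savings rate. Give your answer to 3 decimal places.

Δc ≈ 0.853

n + δ = 0.026 + 0.113 = 0.139.
Current steady state (s = 0.08): k* = (0.08/0.139)^(1/0.55) ≈ 0.3662, y* = 0.3662^0.45 ≈ 0.6364, c* = (1−0.08)·0.6364 ≈ 0.5854.
Setting f'(k) = n+δ gives 0.45·k^(0.45−1) = 0.139, hence k_gold = (0.45/0.139)^(1/0.55) ≈ 8.4651.
y_gold = 8.4651^0.45 ≈ 2.6148, c_gold = y_gold − 0.139·k_gold ≈ 1.4381.
Gain: Δc = 1.4381 − 0.5854 ≈ 0.8527.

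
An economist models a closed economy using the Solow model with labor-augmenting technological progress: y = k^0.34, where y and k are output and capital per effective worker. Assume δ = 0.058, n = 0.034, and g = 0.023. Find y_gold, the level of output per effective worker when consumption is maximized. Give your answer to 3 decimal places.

y_gold ≈ 1.748

n + g + δ = 0.034 + 0.023 + 0.058 = 0.115.
Setting f'(k) = n+g+δ gives 0.34·k^(0.34−1) = 0.115, hence k_gold = (0.34/0.115)^(1/0.66) ≈ 5.1678.
Output: y_gold = k_gold^0.34 = 5.1678^0.34 ≈ 1.7479.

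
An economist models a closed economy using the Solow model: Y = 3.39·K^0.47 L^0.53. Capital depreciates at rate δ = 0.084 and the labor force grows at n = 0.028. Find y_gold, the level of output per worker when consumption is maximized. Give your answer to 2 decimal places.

Capital per worker breaks even when investment replaces (n + δ)·k; here n + δ = 0.112.
Maximizing c = f(k) − (n+δ)·k gives f'(k) = n+δ, i.e. 0.47·3.39·k^(0.47−1) = 0.112, so k_gold = (0.47·3.39/0.112)^(1/0.53) ≈ 149.8379.
Output: y_gold = 3.39·k_gold^0.47 = 3.39·149.8379^0.47 ≈ 35.7061.

y_gold ≈ 35.71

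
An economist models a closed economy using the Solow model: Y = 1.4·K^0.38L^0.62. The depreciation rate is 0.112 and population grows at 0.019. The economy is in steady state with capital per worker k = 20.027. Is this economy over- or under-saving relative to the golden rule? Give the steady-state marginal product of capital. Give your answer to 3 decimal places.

over-saving; MPK ≈ 0.083

Capital per worker breaks even when investment replaces (n + δ)·k; here n + δ = 0.131.
MPK = 0.38·1.4·k^(0.38−1) = 0.38·1.4·20.027^(-0.62) ≈ 0.0830.
MPK < 0.131, so the economy is dynamically inefficient (over-saving).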